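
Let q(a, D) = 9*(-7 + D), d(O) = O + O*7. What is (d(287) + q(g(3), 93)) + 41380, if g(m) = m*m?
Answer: 44450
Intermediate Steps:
g(m) = m**2
d(O) = 8*O (d(O) = O + 7*O = 8*O)
q(a, D) = -63 + 9*D
(d(287) + q(g(3), 93)) + 41380 = (8*287 + (-63 + 9*93)) + 41380 = (2296 + (-63 + 837)) + 41380 = (2296 + 774) + 41380 = 3070 + 41380 = 44450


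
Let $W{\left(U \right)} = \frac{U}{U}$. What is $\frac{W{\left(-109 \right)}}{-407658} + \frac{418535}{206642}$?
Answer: $\frac{42654733597}{21059816109} \approx 2.0254$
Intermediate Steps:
$W{\left(U \right)} = 1$
$\frac{W{\left(-109 \right)}}{-407658} + \frac{418535}{206642} = 1 \frac{1}{-407658} + \frac{418535}{206642} = 1 \left(- \frac{1}{407658}\right) + 418535 \cdot \frac{1}{206642} = - \frac{1}{407658} + \frac{418535}{206642} = \frac{42654733597}{21059816109}$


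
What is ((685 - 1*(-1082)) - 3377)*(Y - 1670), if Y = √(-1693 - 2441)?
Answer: 2688700 - 1610*I*√4134 ≈ 2.6887e+6 - 1.0352e+5*I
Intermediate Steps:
Y = I*√4134 (Y = √(-4134) = I*√4134 ≈ 64.296*I)
((685 - 1*(-1082)) - 3377)*(Y - 1670) = ((685 - 1*(-1082)) - 3377)*(I*√4134 - 1670) = ((685 + 1082) - 3377)*(-1670 + I*√4134) = (1767 - 3377)*(-1670 + I*√4134) = -1610*(-1670 + I*√4134) = 2688700 - 1610*I*√4134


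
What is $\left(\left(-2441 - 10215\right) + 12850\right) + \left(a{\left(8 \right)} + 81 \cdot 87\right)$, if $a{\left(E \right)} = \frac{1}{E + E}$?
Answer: $\frac{115857}{16} \approx 7241.1$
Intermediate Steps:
$a{\left(E \right)} = \frac{1}{2 E}$
$\left(\left(-2441 - 10215\right) + 12850\right) + \left(a{\left(8 \right)} + 81 \cdot 87\right) = \left(\left(-2441 - 10215\right) + 12850\right) + \left(\frac{1}{2 \cdot 8} + 81 \cdot 87\right) = \left(-12656 + 12850\right) + \left(\frac{1}{2} \cdot \frac{1}{8} + 7047\right) = 194 + \left(\frac{1}{16} + 7047\right) = 194 + \frac{112753}{16} = \frac{115857}{16}$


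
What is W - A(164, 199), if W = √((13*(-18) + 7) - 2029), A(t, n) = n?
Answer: -199 + 4*I*√141 ≈ -199.0 + 47.497*I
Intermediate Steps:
W = 4*I*√141 (W = √((-234 + 7) - 2029) = √(-227 - 2029) = √(-2256) = 4*I*√141 ≈ 47.497*I)
W - A(164, 199) = 4*I*√141 - 1*199 = 4*I*√141 - 199 = -199 + 4*I*√141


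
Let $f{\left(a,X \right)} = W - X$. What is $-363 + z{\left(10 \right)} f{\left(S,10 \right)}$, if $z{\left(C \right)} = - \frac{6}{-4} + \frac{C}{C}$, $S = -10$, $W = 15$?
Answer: $- \frac{701}{2} \approx -350.5$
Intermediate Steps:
$z{\left(C \right)} = \frac{5}{2}$ ($z{\left(C \right)} = \left(-6\right) \left(- \frac{1}{4}\right) + 1 = \frac{3}{2} + 1 = \frac{5}{2}$)
$f{\left(a,X \right)} = 15 - X$
$-363 + z{\left(10 \right)} f{\left(S,10 \right)} = -363 + \frac{5 \left(15 - 10\right)}{2} = -363 + \frac{5}{2} \cdot 5 = -363 + \frac{25}{2} = - \frac{701}{2}$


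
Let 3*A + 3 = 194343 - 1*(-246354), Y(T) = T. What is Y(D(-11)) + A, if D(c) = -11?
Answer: 146887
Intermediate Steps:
A = 146898 (A = -1 + (194343 - 1*(-246354))/3 = -1 + (194343 + 246354)/3 = -1 + (1/3)*440697 = -1 + 146899 = 146898)
Y(D(-11)) + A = -11 + 146898 = 146887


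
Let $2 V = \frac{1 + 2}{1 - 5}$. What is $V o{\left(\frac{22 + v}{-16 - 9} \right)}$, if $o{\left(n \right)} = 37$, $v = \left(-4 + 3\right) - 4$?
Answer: $- \frac{111}{8} \approx -13.875$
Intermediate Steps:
$v = -5$ ($v = -1 - 4 = -5$)
$V = - \frac{3}{8}$ ($V = \frac{\left(1 + 2\right) \frac{1}{1 - 5}}{2} = \frac{3 \frac{1}{-4}}{2} = \frac{3 \left(- \frac{1}{4}\right)}{2} = \frac{1}{2} \left(- \frac{3}{4}\right) = - \frac{3}{8} \approx -0.375$)
$V o{\left(\frac{22 + v}{-16 - 9} \right)} = \left(- \frac{3}{8}\right) 37 = - \frac{111}{8}$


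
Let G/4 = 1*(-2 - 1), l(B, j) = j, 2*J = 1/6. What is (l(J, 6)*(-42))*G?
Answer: 3024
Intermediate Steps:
J = 1/12 (J = (½)/6 = (½)*(⅙) = 1/12 ≈ 0.083333)
G = -12 (G = 4*(1*(-2 - 1)) = 4*(1*(-3)) = 4*(-3) = -12)
(l(J, 6)*(-42))*G = (6*(-42))*(-12) = -252*(-12) = 3024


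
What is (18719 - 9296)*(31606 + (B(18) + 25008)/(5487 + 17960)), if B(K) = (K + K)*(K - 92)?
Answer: 6983274353598/23447 ≈ 2.9783e+8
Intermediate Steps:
B(K) = 2*K*(-92 + K) (B(K) = (2*K)*(-92 + K) = 2*K*(-92 + K))
(18719 - 9296)*(31606 + (B(18) + 25008)/(5487 + 17960)) = (18719 - 9296)*(31606 + (2*18*(-92 + 18) + 25008)/(5487 + 17960)) = 9423*(31606 + (2*18*(-74) + 25008)/23447) = 9423*(31606 + (-2664 + 25008)*(1/23447)) = 9423*(31606 + 22344*(1/23447)) = 9423*(31606 + 22344/23447) = 9423*(741088226/23447) = 6983274353598/23447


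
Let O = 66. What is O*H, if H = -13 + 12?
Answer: -66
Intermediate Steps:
H = -1
O*H = 66*(-1) = -66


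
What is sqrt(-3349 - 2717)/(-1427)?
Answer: -3*I*sqrt(674)/1427 ≈ -0.054579*I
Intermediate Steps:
sqrt(-3349 - 2717)/(-1427) = sqrt(-6066)*(-1/1427) = (3*I*sqrt(674))*(-1/1427) = -3*I*sqrt(674)/1427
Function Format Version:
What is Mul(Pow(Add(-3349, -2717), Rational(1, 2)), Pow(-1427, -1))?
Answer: Mul(Rational(-3, 1427), I, Pow(674, Rational(1, 2))) ≈ Mul(-0.054579, I)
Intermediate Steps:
Mul(Pow(Add(-3349, -2717), Rational(1, 2)), Pow(-1427, -1)) = Mul(Pow(-6066, Rational(1, 2)), Rational(-1, 1427)) = Mul(Mul(3, I, Pow(674, Rational(1, 2))), Rational(-1, 1427)) = Mul(Rational(-3, 1427), I, Pow(674, Rational(1, 2)))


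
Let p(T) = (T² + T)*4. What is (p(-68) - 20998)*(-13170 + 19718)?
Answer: -18164152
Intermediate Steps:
p(T) = 4*T + 4*T² (p(T) = (T + T²)*4 = 4*T + 4*T²)
(p(-68) - 20998)*(-13170 + 19718) = (4*(-68)*(1 - 68) - 20998)*(-13170 + 19718) = (4*(-68)*(-67) - 20998)*6548 = (18224 - 20998)*6548 = -2774*6548 = -18164152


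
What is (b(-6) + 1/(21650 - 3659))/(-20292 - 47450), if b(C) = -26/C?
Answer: -38981/609373161 ≈ -6.3969e-5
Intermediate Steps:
(b(-6) + 1/(21650 - 3659))/(-20292 - 47450) = (-26/(-6) + 1/(21650 - 3659))/(-20292 - 47450) = (-26*(-1/6) + 1/17991)/(-67742) = (13/3 + 1/17991)*(-1/67742) = (77962/17991)*(-1/67742) = -38981/609373161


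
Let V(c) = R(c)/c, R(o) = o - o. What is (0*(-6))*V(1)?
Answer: 0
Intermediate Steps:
R(o) = 0
V(c) = 0 (V(c) = 0/c = 0)
(0*(-6))*V(1) = (0*(-6))*0 = 0*0 = 0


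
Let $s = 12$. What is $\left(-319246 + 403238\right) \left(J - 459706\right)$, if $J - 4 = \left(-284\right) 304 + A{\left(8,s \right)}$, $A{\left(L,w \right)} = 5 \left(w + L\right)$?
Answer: $-45854424496$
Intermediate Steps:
$A{\left(L,w \right)} = 5 L + 5 w$ ($A{\left(L,w \right)} = 5 \left(L + w\right) = 5 L + 5 w$)
$J = -86232$ ($J = 4 + \left(\left(-284\right) 304 + \left(5 \cdot 8 + 5 \cdot 12\right)\right) = 4 + \left(-86336 + \left(40 + 60\right)\right) = 4 + \left(-86336 + 100\right) = 4 - 86236 = -86232$)
$\left(-319246 + 403238\right) \left(J - 459706\right) = \left(-319246 + 403238\right) \left(-86232 - 459706\right) = 83992 \left(-545938\right) = -45854424496$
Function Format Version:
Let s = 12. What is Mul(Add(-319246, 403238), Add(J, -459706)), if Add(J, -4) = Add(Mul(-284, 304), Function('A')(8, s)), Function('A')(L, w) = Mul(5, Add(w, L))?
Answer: -45854424496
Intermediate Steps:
Function('A')(L, w) = Add(Mul(5, L), Mul(5, w)) (Function('A')(L, w) = Mul(5, Add(L, w)) = Add(Mul(5, L), Mul(5, w)))
J = -86232 (J = Add(4, Add(Mul(-284, 304), Add(Mul(5, 8), Mul(5, 12)))) = Add(4, Add(-86336, Add(40, 60))) = Add(4, Add(-86336, 100)) = Add(4, -86236) = -86232)
Mul(Add(-319246, 403238), Add(J, -459706)) = Mul(Add(-319246, 403238), Add(-86232, -459706)) = Mul(83992, -545938) = -45854424496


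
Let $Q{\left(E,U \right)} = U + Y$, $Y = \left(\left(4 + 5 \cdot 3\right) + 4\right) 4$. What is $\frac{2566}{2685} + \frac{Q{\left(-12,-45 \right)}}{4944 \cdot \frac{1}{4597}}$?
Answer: $\frac{65867191}{1474960} \approx 44.657$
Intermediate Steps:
$Y = 92$ ($Y = \left(\left(4 + 15\right) + 4\right) 4 = \left(19 + 4\right) 4 = 23 \cdot 4 = 92$)
$Q{\left(E,U \right)} = 92 + U$ ($Q{\left(E,U \right)} = U + 92 = 92 + U$)
$\frac{2566}{2685} + \frac{Q{\left(-12,-45 \right)}}{4944 \cdot \frac{1}{4597}} = \frac{2566}{2685} + \frac{92 - 45}{4944 \cdot \frac{1}{4597}} = 2566 \cdot \frac{1}{2685} + \frac{47}{4944 \cdot \frac{1}{4597}} = \frac{2566}{2685} + \frac{47}{\frac{4944}{4597}} = \frac{2566}{2685} + 47 \cdot \frac{4597}{4944} = \frac{2566}{2685} + \frac{216059}{4944} = \frac{65867191}{1474960}$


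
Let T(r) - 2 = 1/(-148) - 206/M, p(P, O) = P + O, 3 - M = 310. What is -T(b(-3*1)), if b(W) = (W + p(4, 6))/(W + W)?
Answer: -121053/45436 ≈ -2.6643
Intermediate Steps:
M = -307 (M = 3 - 1*310 = 3 - 310 = -307)
p(P, O) = O + P
b(W) = (10 + W)/(2*W) (b(W) = (W + (6 + 4))/(W + W) = (W + 10)/((2*W)) = (10 + W)*(1/(2*W)) = (10 + W)/(2*W))
T(r) = 121053/45436 (T(r) = 2 + (1/(-148) - 206/(-307)) = 2 + (1*(-1/148) - 206*(-1/307)) = 2 + (-1/148 + 206/307) = 2 + 30181/45436 = 121053/45436)
-T(b(-3*1)) = -1*121053/45436 = -121053/45436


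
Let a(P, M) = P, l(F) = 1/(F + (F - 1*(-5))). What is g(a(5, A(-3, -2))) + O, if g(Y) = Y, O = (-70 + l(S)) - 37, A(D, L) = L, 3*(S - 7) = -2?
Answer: -5403/53 ≈ -101.94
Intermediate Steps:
S = 19/3 (S = 7 + (⅓)*(-2) = 7 - ⅔ = 19/3 ≈ 6.3333)
l(F) = 1/(5 + 2*F) (l(F) = 1/(F + (F + 5)) = 1/(F + (5 + F)) = 1/(5 + 2*F))
O = -5668/53 (O = (-70 + 1/(5 + 2*(19/3))) - 37 = (-70 + 1/(5 + 38/3)) - 37 = (-70 + 1/(53/3)) - 37 = (-70 + 3/53) - 37 = -3707/53 - 37 = -5668/53 ≈ -106.94)
g(a(5, A(-3, -2))) + O = 5 - 5668/53 = -5403/53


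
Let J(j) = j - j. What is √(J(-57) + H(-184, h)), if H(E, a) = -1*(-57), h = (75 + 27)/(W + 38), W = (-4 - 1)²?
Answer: √57 ≈ 7.5498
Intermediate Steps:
W = 25 (W = (-5)² = 25)
h = 34/21 (h = (75 + 27)/(25 + 38) = 102/63 = 102*(1/63) = 34/21 ≈ 1.6190)
H(E, a) = 57
J(j) = 0
√(J(-57) + H(-184, h)) = √(0 + 57) = √57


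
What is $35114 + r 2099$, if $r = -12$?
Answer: $9926$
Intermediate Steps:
$35114 + r 2099 = 35114 - 25188 = 9926$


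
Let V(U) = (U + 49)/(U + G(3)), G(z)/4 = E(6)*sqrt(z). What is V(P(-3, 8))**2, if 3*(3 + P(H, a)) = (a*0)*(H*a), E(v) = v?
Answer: 408388/328329 + 33856*sqrt(3)/328329 ≈ 1.4224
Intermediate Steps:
P(H, a) = -3 (P(H, a) = -3 + ((a*0)*(H*a))/3 = -3 + (0*(H*a))/3 = -3 + (1/3)*0 = -3 + 0 = -3)
G(z) = 24*sqrt(z) (G(z) = 4*(6*sqrt(z)) = 24*sqrt(z))
V(U) = (49 + U)/(U + 24*sqrt(3)) (V(U) = (U + 49)/(U + 24*sqrt(3)) = (49 + U)/(U + 24*sqrt(3)))
V(P(-3, 8))**2 = ((49 - 3)/(-3 + 24*sqrt(3)))**2 = (46/(-3 + 24*sqrt(3)))**2 = 2116/(-3 + 24*sqrt(3))**2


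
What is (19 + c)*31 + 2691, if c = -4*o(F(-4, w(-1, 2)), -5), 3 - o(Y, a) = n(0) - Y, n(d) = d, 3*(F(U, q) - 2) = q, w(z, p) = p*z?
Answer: 8228/3 ≈ 2742.7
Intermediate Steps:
F(U, q) = 2 + q/3
o(Y, a) = 3 + Y (o(Y, a) = 3 - (0 - Y) = 3 - (-1)*Y = 3 + Y)
c = -52/3 (c = -4*(3 + (2 + (2*(-1))/3)) = -4*(3 + (2 + (⅓)*(-2))) = -4*(3 + (2 - ⅔)) = -4*(3 + 4/3) = -4*13/3 = -52/3 ≈ -17.333)
(19 + c)*31 + 2691 = (19 - 52/3)*31 + 2691 = (5/3)*31 + 2691 = 155/3 + 2691 = 8228/3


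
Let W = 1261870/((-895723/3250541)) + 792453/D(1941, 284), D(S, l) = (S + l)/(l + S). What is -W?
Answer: 3391941793151/895723 ≈ 3.7868e+6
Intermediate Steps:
D(S, l) = 1 (D(S, l) = (S + l)/(S + l) = 1)
W = -3391941793151/895723 (W = 1261870/((-895723/3250541)) + 792453/1 = 1261870/((-895723*1/3250541)) + 792453*1 = 1261870/(-895723/3250541) + 792453 = 1261870*(-3250541/895723) + 792453 = -4101760171670/895723 + 792453 = -3391941793151/895723 ≈ -3.7868e+6)
-W = -1*(-3391941793151/895723) = 3391941793151/895723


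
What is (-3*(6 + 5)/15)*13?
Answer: -143/5 ≈ -28.600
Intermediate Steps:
(-3*(6 + 5)/15)*13 = (-3*11*(1/15))*13 = -33*1/15*13 = -11/5*13 = -143/5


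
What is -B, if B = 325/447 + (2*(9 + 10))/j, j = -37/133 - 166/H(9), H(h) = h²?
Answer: 174840803/11208525 ≈ 15.599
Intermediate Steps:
j = -25075/10773 (j = -37/133 - 166/(9²) = -37*1/133 - 166/81 = -37/133 - 166*1/81 = -37/133 - 166/81 = -25075/10773 ≈ -2.3276)
B = -174840803/11208525 (B = 325/447 + (2*(9 + 10))/(-25075/10773) = 325*(1/447) + (2*19)*(-10773/25075) = 325/447 + 38*(-10773/25075) = 325/447 - 409374/25075 = -174840803/11208525 ≈ -15.599)
-B = -1*(-174840803/11208525) = 174840803/11208525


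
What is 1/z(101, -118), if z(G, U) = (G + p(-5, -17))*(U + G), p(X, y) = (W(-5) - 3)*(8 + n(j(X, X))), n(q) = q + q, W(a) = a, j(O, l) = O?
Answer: -1/1989 ≈ -0.00050277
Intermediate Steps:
n(q) = 2*q
p(X, y) = -64 - 16*X (p(X, y) = (-5 - 3)*(8 + 2*X) = -8*(8 + 2*X) = -64 - 16*X)
z(G, U) = (16 + G)*(G + U) (z(G, U) = (G + (-64 - 16*(-5)))*(U + G) = (G + (-64 + 80))*(G + U) = (G + 16)*(G + U) = (16 + G)*(G + U))
1/z(101, -118) = 1/(101² + 16*101 + 16*(-118) + 101*(-118)) = 1/(10201 + 1616 - 1888 - 11918) = 1/(-1989) = -1/1989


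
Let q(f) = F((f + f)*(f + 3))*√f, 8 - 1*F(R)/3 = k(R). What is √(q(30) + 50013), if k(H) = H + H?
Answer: √(50013 - 11856*√30) ≈ 122.17*I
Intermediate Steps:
k(H) = 2*H
F(R) = 24 - 6*R
q(f) = √f*(24 - 12*f*(3 + f)) (q(f) = (24 - 6*(f + f)*(f + 3))*√f = (24 - 6*2*f*(3 + f))*√f = (24 - 12*f*(3 + f))*√f = √f*(24 - 12*f*(3 + f)))
√(q(30) + 50013) = √(12*√30*(2 - 1*30*(3 + 30)) + 50013) = √(12*√30*(2 - 1*30*33) + 50013) = √(12*√30*(2 - 990) + 50013) = √(12*√30*(-988) + 50013) = √(-11856*√30 + 50013) = √(50013 - 11856*√30)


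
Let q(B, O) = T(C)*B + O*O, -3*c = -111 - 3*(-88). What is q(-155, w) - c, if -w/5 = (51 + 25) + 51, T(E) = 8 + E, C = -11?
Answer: 403741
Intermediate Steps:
c = -51 (c = -(-111 - 3*(-88))/3 = -(-111 + 264)/3 = -⅓*153 = -51)
w = -635 (w = -5*((51 + 25) + 51) = -5*(76 + 51) = -5*127 = -635)
q(B, O) = O² - 3*B (q(B, O) = (8 - 11)*B + O*O = -3*B + O² = O² - 3*B)
q(-155, w) - c = ((-635)² - 3*(-155)) - 1*(-51) = (403225 + 465) + 51 = 403690 + 51 = 403741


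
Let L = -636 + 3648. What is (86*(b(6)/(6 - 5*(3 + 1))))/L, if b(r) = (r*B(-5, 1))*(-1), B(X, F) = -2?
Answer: -43/1757 ≈ -0.024474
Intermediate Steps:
b(r) = 2*r (b(r) = (r*(-2))*(-1) = -2*r*(-1) = 2*r)
L = 3012
(86*(b(6)/(6 - 5*(3 + 1))))/L = (86*((2*6)/(6 - 5*(3 + 1))))/3012 = (86*(12/(6 - 5*4)))*(1/3012) = (86*(12/(6 - 20)))*(1/3012) = (86*(12/(-14)))*(1/3012) = (86*(-1/14*12))*(1/3012) = (86*(-6/7))*(1/3012) = -516/7*1/3012 = -43/1757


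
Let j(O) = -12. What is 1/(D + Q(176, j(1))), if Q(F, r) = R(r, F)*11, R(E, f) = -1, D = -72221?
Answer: -1/72232 ≈ -1.3844e-5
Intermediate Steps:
Q(F, r) = -11 (Q(F, r) = -1*11 = -11)
1/(D + Q(176, j(1))) = 1/(-72221 - 11) = 1/(-72232) = -1/72232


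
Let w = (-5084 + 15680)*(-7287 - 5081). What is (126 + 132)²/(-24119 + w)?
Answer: -66564/131075447 ≈ -0.00050783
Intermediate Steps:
w = -131051328 (w = 10596*(-12368) = -131051328)
(126 + 132)²/(-24119 + w) = (126 + 132)²/(-24119 - 131051328) = 258²/(-131075447) = 66564*(-1/131075447) = -66564/131075447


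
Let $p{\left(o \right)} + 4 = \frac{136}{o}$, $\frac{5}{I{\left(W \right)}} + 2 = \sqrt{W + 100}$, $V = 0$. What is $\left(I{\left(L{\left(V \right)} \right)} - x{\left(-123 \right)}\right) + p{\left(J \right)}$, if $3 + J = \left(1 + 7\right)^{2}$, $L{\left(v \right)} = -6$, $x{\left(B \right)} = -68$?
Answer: $\frac{36421}{549} + \frac{\sqrt{94}}{18} \approx 66.879$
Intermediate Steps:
$I{\left(W \right)} = \frac{5}{-2 + \sqrt{100 + W}}$ ($I{\left(W \right)} = \frac{5}{-2 + \sqrt{W + 100}} = \frac{5}{-2 + \sqrt{100 + W}}$)
$J = 61$ ($J = -3 + \left(1 + 7\right)^{2} = -3 + 8^{2} = -3 + 64 = 61$)
$p{\left(o \right)} = -4 + \frac{136}{o}$
$\left(I{\left(L{\left(V \right)} \right)} - x{\left(-123 \right)}\right) + p{\left(J \right)} = \left(\frac{5}{-2 + \sqrt{100 - 6}} - -68\right) - \left(4 - \frac{136}{61}\right) = \left(\frac{5}{-2 + \sqrt{94}} + 68\right) + \left(-4 + 136 \cdot \frac{1}{61}\right) = \left(68 + \frac{5}{-2 + \sqrt{94}}\right) + \left(-4 + \frac{136}{61}\right) = \left(68 + \frac{5}{-2 + \sqrt{94}}\right) - \frac{108}{61} = \frac{4040}{61} + \frac{5}{-2 + \sqrt{94}}$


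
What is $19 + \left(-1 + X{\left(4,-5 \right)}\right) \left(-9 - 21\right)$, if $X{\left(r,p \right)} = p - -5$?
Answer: $49$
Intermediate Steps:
$X{\left(r,p \right)} = 5 + p$ ($X{\left(r,p \right)} = p + 5 = 5 + p$)
$19 + \left(-1 + X{\left(4,-5 \right)}\right) \left(-9 - 21\right) = 19 + \left(-1 + \left(5 - 5\right)\right) \left(-9 - 21\right) = 19 + \left(-1 + 0\right) \left(-9 - 21\right) = 19 - -30 = 19 + 30 = 49$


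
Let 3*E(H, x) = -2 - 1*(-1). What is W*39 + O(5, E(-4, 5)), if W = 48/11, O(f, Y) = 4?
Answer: 1916/11 ≈ 174.18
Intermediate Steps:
E(H, x) = -1/3 (E(H, x) = (-2 - 1*(-1))/3 = (-2 + 1)/3 = (1/3)*(-1) = -1/3)
W = 48/11 (W = 48*(1/11) = 48/11 ≈ 4.3636)
W*39 + O(5, E(-4, 5)) = (48/11)*39 + 4 = 1872/11 + 4 = 1916/11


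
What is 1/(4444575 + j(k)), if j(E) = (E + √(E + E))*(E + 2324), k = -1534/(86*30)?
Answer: 647590506676919100/2877370907215792388393479 - 525013565400*I*√494715/2877370907215792388393479 ≈ 2.2506e-7 - 1.2834e-10*I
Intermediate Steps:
k = -767/1290 (k = -1534/2580 = -1534*1/2580 = -767/1290 ≈ -0.59457)
j(E) = (2324 + E)*(E + √2*√E) (j(E) = (E + √(2*E))*(2324 + E) = (E + √2*√E)*(2324 + E) = (2324 + E)*(E + √2*√E))
1/(4444575 + j(k)) = 1/(4444575 + ((-767/1290)² + 2324*(-767/1290) + √2*(-767/1290)^(3/2) + 2324*√2*√(-767/1290))) = 1/(4444575 + (588289/1664100 - 891254/645 + √2*(-767*I*√989430/1664100) + 2324*√2*(I*√989430/1290))) = 1/(4444575 + (588289/1664100 - 891254/645 - 767*I*√494715/832050 + 2324*I*√494715/645)) = 1/(4444575 + (-2298847031/1664100 + 2997193*I*√494715/832050)) = 1/(7393918410469/1664100 + 2997193*I*√494715/832050)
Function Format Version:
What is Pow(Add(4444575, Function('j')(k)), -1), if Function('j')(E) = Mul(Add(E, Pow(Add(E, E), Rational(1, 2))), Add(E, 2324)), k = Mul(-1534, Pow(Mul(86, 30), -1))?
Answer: Add(Rational(647590506676919100, 2877370907215792388393479), Mul(Rational(-525013565400, 2877370907215792388393479), I, Pow(494715, Rational(1, 2)))) ≈ Add(2.2506e-7, Mul(-1.2834e-10, I))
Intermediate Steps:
k = Rational(-767, 1290) (k = Mul(-1534, Pow(2580, -1)) = Mul(-1534, Rational(1, 2580)) = Rational(-767, 1290) ≈ -0.59457)
Function('j')(E) = Mul(Add(2324, E), Add(E, Mul(Pow(2, Rational(1, 2)), Pow(E, Rational(1, 2))))) (Function('j')(E) = Mul(Add(E, Pow(Mul(2, E), Rational(1, 2))), Add(2324, E)) = Mul(Add(E, Mul(Pow(2, Rational(1, 2)), Pow(E, Rational(1, 2)))), Add(2324, E)) = Mul(Add(2324, E), Add(E, Mul(Pow(2, Rational(1, 2)), Pow(E, Rational(1, 2))))))
Pow(Add(4444575, Function('j')(k)), -1) = Pow(Add(4444575, Add(Pow(Rational(-767, 1290), 2), Mul(2324, Rational(-767, 1290)), Mul(Pow(2, Rational(1, 2)), Pow(Rational(-767, 1290), Rational(3, 2))), Mul(2324, Pow(2, Rational(1, 2)), Pow(Rational(-767, 1290), Rational(1, 2))))), -1) = Pow(Add(4444575, Add(Rational(588289, 1664100), Rational(-891254, 645), Mul(Pow(2, Rational(1, 2)), Mul(Rational(-767, 1664100), I, Pow(989430, Rational(1, 2)))), Mul(2324, Pow(2, Rational(1, 2)), Mul(Rational(1, 1290), I, Pow(989430, Rational(1, 2)))))), -1) = Pow(Add(4444575, Add(Rational(588289, 1664100), Rational(-891254, 645), Mul(Rational(-767, 832050), I, Pow(494715, Rational(1, 2))), Mul(Rational(2324, 645), I, Pow(494715, Rational(1, 2))))), -1) = Pow(Add(4444575, Add(Rational(-2298847031, 1664100), Mul(Rational(2997193, 832050), I, Pow(494715, Rational(1, 2))))), -1) = Pow(Add(Rational(7393918410469, 1664100), Mul(Rational(2997193, 832050), I, Pow(494715, Rational(1, 2)))), -1)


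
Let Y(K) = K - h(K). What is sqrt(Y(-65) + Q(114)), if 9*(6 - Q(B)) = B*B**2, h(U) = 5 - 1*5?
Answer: 5*I*sqrt(6587) ≈ 405.8*I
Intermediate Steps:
h(U) = 0 (h(U) = 5 - 5 = 0)
Q(B) = 6 - B**3/9 (Q(B) = 6 - B*B**2/9 = 6 - B**3/9)
Y(K) = K (Y(K) = K - 1*0 = K + 0 = K)
sqrt(Y(-65) + Q(114)) = sqrt(-65 + (6 - 1/9*114**3)) = sqrt(-65 + (6 - 1/9*1481544)) = sqrt(-65 + (6 - 164616)) = sqrt(-65 - 164610) = sqrt(-164675) = 5*I*sqrt(6587)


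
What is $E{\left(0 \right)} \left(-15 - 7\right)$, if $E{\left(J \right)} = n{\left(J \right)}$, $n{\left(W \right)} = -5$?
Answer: $110$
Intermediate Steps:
$E{\left(J \right)} = -5$
$E{\left(0 \right)} \left(-15 - 7\right) = - 5 \left(-15 - 7\right) = \left(-5\right) \left(-22\right) = 110$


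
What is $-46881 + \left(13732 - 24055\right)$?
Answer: $-57204$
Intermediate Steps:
$-46881 + \left(13732 - 24055\right) = -46881 - 10323 = -57204$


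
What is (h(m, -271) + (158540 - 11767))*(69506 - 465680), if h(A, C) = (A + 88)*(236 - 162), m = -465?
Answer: -47095184250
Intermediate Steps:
h(A, C) = 6512 + 74*A (h(A, C) = (88 + A)*74 = 6512 + 74*A)
(h(m, -271) + (158540 - 11767))*(69506 - 465680) = ((6512 + 74*(-465)) + (158540 - 11767))*(69506 - 465680) = ((6512 - 34410) + 146773)*(-396174) = (-27898 + 146773)*(-396174) = 118875*(-396174) = -47095184250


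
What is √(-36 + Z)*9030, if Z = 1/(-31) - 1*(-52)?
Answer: 27090*√1705/31 ≈ 36084.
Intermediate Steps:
Z = 1611/31 (Z = -1/31 + 52 = 1611/31 ≈ 51.968)
√(-36 + Z)*9030 = √(-36 + 1611/31)*9030 = √(495/31)*9030 = (3*√1705/31)*9030 = 27090*√1705/31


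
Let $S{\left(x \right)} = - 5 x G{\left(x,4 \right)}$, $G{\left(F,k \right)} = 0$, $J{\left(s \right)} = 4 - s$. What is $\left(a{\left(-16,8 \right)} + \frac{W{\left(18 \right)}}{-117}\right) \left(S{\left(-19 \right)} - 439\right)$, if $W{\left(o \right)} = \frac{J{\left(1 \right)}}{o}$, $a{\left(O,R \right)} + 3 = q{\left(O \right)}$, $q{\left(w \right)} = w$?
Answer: $\frac{5855821}{702} \approx 8341.6$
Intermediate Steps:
$S{\left(x \right)} = 0$ ($S{\left(x \right)} = - 5 x 0 = 0$)
$a{\left(O,R \right)} = -3 + O$
$W{\left(o \right)} = \frac{3}{o}$ ($W{\left(o \right)} = \frac{4 - 1}{o} = \frac{3}{o}$)
$\left(a{\left(-16,8 \right)} + \frac{W{\left(18 \right)}}{-117}\right) \left(S{\left(-19 \right)} - 439\right) = \left(\left(-3 - 16\right) + \frac{3 \cdot \frac{1}{18}}{-117}\right) \left(0 - 439\right) = \left(-19 + 3 \cdot \frac{1}{18} \left(- \frac{1}{117}\right)\right) \left(-439\right) = \left(-19 + \frac{1}{6} \left(- \frac{1}{117}\right)\right) \left(-439\right) = \left(-19 - \frac{1}{702}\right) \left(-439\right) = \left(- \frac{13339}{702}\right) \left(-439\right) = \frac{5855821}{702}$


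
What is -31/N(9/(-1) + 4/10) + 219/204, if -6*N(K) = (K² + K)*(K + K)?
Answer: 2169313/2388908 ≈ 0.90808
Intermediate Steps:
N(K) = -K*(K + K²)/3 (N(K) = -(K² + K)*(K + K)/6 = -(K + K²)*2*K/6 = -K*(K + K²)/3)
-31/N(9/(-1) + 4/10) + 219/204 = -31*3/((-1 - (9/(-1) + 4/10))*(9/(-1) + 4/10)²) + 219/204 = -31*3/((-1 - (9*(-1) + 4*(⅒)))*(9*(-1) + 4*(⅒))²) + 219*(1/204) = -31*3/((-1 - (-9 + ⅖))*(-9 + ⅖)²) + 73/68 = -31*75/(1849*(-1 - 1*(-43/5))) + 73/68 = -31*75/(1849*(-1 + 43/5)) + 73/68 = -31/((⅓)*(1849/25)*(38/5)) + 73/68 = -31/70262/375 + 73/68 = -31*375/70262 + 73/68 = -11625/70262 + 73/68 = 2169313/2388908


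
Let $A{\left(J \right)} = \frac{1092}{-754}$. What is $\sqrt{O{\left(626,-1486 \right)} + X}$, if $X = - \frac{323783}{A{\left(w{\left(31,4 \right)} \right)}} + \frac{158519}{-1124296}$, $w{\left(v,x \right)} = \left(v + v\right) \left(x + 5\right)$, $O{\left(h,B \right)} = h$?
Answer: $\frac{\sqrt{31243290680025637962}}{11805108} \approx 473.49$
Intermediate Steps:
$w{\left(v,x \right)} = 2 v \left(5 + x\right)$
$A{\left(J \right)} = - \frac{42}{29}$ ($A{\left(J \right)} = 1092 \left(- \frac{1}{754}\right) = - \frac{42}{29}$)
$X = \frac{5278401681737}{23610216}$ ($X = - \frac{323783}{- \frac{42}{29}} + \frac{158519}{-1124296} = \left(-323783\right) \left(- \frac{29}{42}\right) + 158519 \left(- \frac{1}{1124296}\right) = \frac{9389707}{42} - \frac{158519}{1124296} = \frac{5278401681737}{23610216} \approx 2.2356 \cdot 10^{5}$)
$\sqrt{O{\left(626,-1486 \right)} + X} = \sqrt{626 + \frac{5278401681737}{23610216}} = \sqrt{\frac{5293181676953}{23610216}} = \frac{\sqrt{31243290680025637962}}{11805108}$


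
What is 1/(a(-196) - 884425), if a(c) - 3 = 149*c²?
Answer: 1/4839562 ≈ 2.0663e-7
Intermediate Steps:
a(c) = 3 + 149*c²
1/(a(-196) - 884425) = 1/((3 + 149*(-196)²) - 884425) = 1/((3 + 149*38416) - 884425) = 1/((3 + 5723984) - 884425) = 1/(5723987 - 884425) = 1/4839562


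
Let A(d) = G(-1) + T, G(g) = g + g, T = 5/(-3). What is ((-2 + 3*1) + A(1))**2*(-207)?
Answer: -1472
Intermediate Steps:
T = -5/3 (T = 5*(-1/3) = -5/3 ≈ -1.6667)
G(g) = 2*g
A(d) = -11/3 (A(d) = 2*(-1) - 5/3 = -2 - 5/3 = -11/3)
((-2 + 3*1) + A(1))**2*(-207) = ((-2 + 3*1) - 11/3)**2*(-207) = ((-2 + 3) - 11/3)**2*(-207) = (1 - 11/3)**2*(-207) = (-8/3)**2*(-207) = (64/9)*(-207) = -1472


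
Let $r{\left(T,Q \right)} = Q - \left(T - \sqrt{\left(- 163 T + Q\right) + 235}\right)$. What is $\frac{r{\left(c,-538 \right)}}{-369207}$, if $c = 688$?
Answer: $\frac{1226}{369207} - \frac{i \sqrt{112447}}{369207} \approx 0.0033206 - 0.00090825 i$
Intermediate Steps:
$r{\left(T,Q \right)} = Q + \sqrt{235 + Q - 163 T} - T$ ($r{\left(T,Q \right)} = Q - \left(T - \sqrt{\left(Q - 163 T\right) + 235}\right) = Q - \left(T - \sqrt{235 + Q - 163 T}\right) = Q + \sqrt{235 + Q - 163 T} - T$)
$\frac{r{\left(c,-538 \right)}}{-369207} = \frac{-538 + \sqrt{235 - 538 - 112144} - 688}{-369207} = \left(-538 + \sqrt{235 - 538 - 112144} - 688\right) \left(- \frac{1}{369207}\right) = \left(-538 + \sqrt{-112447} - 688\right) \left(- \frac{1}{369207}\right) = \left(-538 + i \sqrt{112447} - 688\right) \left(- \frac{1}{369207}\right) = \left(-1226 + i \sqrt{112447}\right) \left(- \frac{1}{369207}\right) = \frac{1226}{369207} - \frac{i \sqrt{112447}}{369207}$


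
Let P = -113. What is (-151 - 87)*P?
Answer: 26894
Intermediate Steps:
(-151 - 87)*P = (-151 - 87)*(-113) = -238*(-113) = 26894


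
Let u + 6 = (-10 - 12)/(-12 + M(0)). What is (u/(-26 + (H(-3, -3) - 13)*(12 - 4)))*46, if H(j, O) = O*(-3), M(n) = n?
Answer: 575/174 ≈ 3.3046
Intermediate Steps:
H(j, O) = -3*O
u = -25/6 (u = -6 + (-10 - 12)/(-12 + 0) = -6 - 22/(-12) = -6 - 22*(-1/12) = -6 + 11/6 = -25/6 ≈ -4.1667)
(u/(-26 + (H(-3, -3) - 13)*(12 - 4)))*46 = (-25/6/(-26 + (-3*(-3) - 13)*(12 - 4)))*46 = (-25/6/(-26 + (9 - 13)*8))*46 = (-25/6/(-26 - 4*8))*46 = (-25/6/(-26 - 32))*46 = (-25/6/(-58))*46 = -1/58*(-25/6)*46 = (25/348)*46 = 575/174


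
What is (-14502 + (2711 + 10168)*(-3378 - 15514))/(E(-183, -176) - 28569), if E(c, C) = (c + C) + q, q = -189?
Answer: 243324570/29117 ≈ 8356.8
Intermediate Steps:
E(c, C) = -189 + C + c (E(c, C) = (c + C) - 189 = (C + c) - 189 = -189 + C + c)
(-14502 + (2711 + 10168)*(-3378 - 15514))/(E(-183, -176) - 28569) = (-14502 + (2711 + 10168)*(-3378 - 15514))/((-189 - 176 - 183) - 28569) = (-14502 + 12879*(-18892))/(-548 - 28569) = (-14502 - 243310068)/(-29117) = -243324570*(-1/29117) = 243324570/29117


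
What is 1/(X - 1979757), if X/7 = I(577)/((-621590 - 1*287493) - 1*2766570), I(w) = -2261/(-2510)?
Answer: -9225889030/18265018388381537 ≈ -5.0511e-7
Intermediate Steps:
I(w) = 2261/2510 (I(w) = -2261*(-1/2510) = 2261/2510)
X = -15827/9225889030 (X = 7*(2261/(2510*((-621590 - 1*287493) - 1*2766570))) = 7*(2261/(2510*((-621590 - 287493) - 2766570))) = 7*(2261/(2510*(-909083 - 2766570))) = 7*((2261/2510)/(-3675653)) = 7*((2261/2510)*(-1/3675653)) = 7*(-2261/9225889030) = -15827/9225889030 ≈ -1.7155e-6)
1/(X - 1979757) = 1/(-15827/9225889030 - 1979757) = 1/(-18265018388381537/9225889030) = -9225889030/18265018388381537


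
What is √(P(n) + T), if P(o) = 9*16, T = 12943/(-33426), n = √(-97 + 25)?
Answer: √17828689314/11142 ≈ 11.984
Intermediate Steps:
n = 6*I*√2 (n = √(-72) = 6*I*√2 ≈ 8.4853*I)
T = -12943/33426 (T = 12943*(-1/33426) = -12943/33426 ≈ -0.38721)
P(o) = 144
√(P(n) + T) = √(144 - 12943/33426) = √(4800401/33426) = √17828689314/11142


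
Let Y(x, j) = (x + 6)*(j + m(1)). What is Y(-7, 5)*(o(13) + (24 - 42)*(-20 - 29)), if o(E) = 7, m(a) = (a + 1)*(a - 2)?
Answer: -2667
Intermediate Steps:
m(a) = (1 + a)*(-2 + a)
Y(x, j) = (-2 + j)*(6 + x) (Y(x, j) = (x + 6)*(j + (-2 + 1² - 1*1)) = (6 + x)*(j + (-2 + 1 - 1)) = (6 + x)*(j - 2) = (6 + x)*(-2 + j) = (-2 + j)*(6 + x))
Y(-7, 5)*(o(13) + (24 - 42)*(-20 - 29)) = (-12 - 2*(-7) + 6*5 + 5*(-7))*(7 + (24 - 42)*(-20 - 29)) = (-12 + 14 + 30 - 35)*(7 - 18*(-49)) = -3*(7 + 882) = -3*889 = -2667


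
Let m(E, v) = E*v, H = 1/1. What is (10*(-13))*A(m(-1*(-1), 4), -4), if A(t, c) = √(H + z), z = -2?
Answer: -130*I ≈ -130.0*I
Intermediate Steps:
H = 1
A(t, c) = I (A(t, c) = √(1 - 2) = √(-1) = I)
(10*(-13))*A(m(-1*(-1), 4), -4) = (10*(-13))*I = -130*I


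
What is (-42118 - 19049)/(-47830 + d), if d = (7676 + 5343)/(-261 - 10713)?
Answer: 671246658/524899439 ≈ 1.2788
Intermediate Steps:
d = -13019/10974 (d = 13019/(-10974) = 13019*(-1/10974) = -13019/10974 ≈ -1.1863)
(-42118 - 19049)/(-47830 + d) = (-42118 - 19049)/(-47830 - 13019/10974) = -61167/(-524899439/10974) = -61167*(-10974/524899439) = 671246658/524899439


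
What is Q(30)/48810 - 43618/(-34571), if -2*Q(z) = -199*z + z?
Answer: 74389015/56247017 ≈ 1.3225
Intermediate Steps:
Q(z) = 99*z (Q(z) = -(-199*z + z)/2 = -(-99)*z = 99*z)
Q(30)/48810 - 43618/(-34571) = (99*30)/48810 - 43618/(-34571) = 2970*(1/48810) - 43618*(-1/34571) = 99/1627 + 43618/34571 = 74389015/56247017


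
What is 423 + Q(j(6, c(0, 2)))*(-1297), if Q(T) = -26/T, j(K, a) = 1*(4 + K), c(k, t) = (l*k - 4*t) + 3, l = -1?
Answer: 18976/5 ≈ 3795.2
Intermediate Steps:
c(k, t) = 3 - k - 4*t (c(k, t) = (-k - 4*t) + 3 = 3 - k - 4*t)
j(K, a) = 4 + K
423 + Q(j(6, c(0, 2)))*(-1297) = 423 - 26/(4 + 6)*(-1297) = 423 - 26/10*(-1297) = 423 - 26*⅒*(-1297) = 423 - 13/5*(-1297) = 423 + 16861/5 = 18976/5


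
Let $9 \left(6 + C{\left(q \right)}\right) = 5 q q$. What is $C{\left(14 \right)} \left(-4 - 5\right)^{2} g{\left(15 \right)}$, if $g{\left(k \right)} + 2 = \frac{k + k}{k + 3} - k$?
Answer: $-127788$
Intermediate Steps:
$C{\left(q \right)} = -6 + \frac{5 q^{2}}{9}$ ($C{\left(q \right)} = -6 + \frac{5 q q}{9} = -6 + \frac{5 q^{2}}{9}$)
$g{\left(k \right)} = -2 - k + \frac{2 k}{3 + k}$ ($g{\left(k \right)} = -2 - \left(k - \frac{k + k}{k + 3}\right) = -2 - \left(k - \frac{2 k}{3 + k}\right) = -2 - k + \frac{2 k}{3 + k}$)
$C{\left(14 \right)} \left(-4 - 5\right)^{2} g{\left(15 \right)} = \left(-6 + \frac{5 \cdot 14^{2}}{9}\right) \left(-4 - 5\right)^{2} \frac{-6 - 15^{2} - 45}{3 + 15} = \left(-6 + \frac{5}{9} \cdot 196\right) \left(-9\right)^{2} \frac{-6 - 225 - 45}{18} = \left(-6 + \frac{980}{9}\right) 81 \frac{-6 - 225 - 45}{18} = \frac{926}{9} \cdot 81 \cdot \frac{1}{18} \left(-276\right) = 8334 \left(- \frac{46}{3}\right) = -127788$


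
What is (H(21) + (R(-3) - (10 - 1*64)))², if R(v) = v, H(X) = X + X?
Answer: 8649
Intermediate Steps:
H(X) = 2*X
(H(21) + (R(-3) - (10 - 1*64)))² = (2*21 + (-3 - (10 - 1*64)))² = (42 + (-3 - (10 - 64)))² = (42 + (-3 - 1*(-54)))² = (42 + (-3 + 54))² = (42 + 51)² = 93² = 8649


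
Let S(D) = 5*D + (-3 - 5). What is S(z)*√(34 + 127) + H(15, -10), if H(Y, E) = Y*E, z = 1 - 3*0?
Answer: -150 - 3*√161 ≈ -188.07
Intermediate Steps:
z = 1 (z = 1 + 0 = 1)
H(Y, E) = E*Y
S(D) = -8 + 5*D (S(D) = 5*D - 8 = -8 + 5*D)
S(z)*√(34 + 127) + H(15, -10) = (-8 + 5*1)*√(34 + 127) - 10*15 = (-8 + 5)*√161 - 150 = -3*√161 - 150 = -150 - 3*√161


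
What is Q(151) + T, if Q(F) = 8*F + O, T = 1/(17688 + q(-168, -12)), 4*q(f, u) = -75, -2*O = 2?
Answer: 85307143/70677 ≈ 1207.0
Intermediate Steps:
O = -1 (O = -½*2 = -1)
q(f, u) = -75/4 (q(f, u) = (¼)*(-75) = -75/4)
T = 4/70677 (T = 1/(17688 - 75/4) = 1/(70677/4) = 4/70677 ≈ 5.6595e-5)
Q(F) = -1 + 8*F (Q(F) = 8*F - 1 = -1 + 8*F)
Q(151) + T = (-1 + 8*151) + 4/70677 = (-1 + 1208) + 4/70677 = 1207 + 4/70677 = 85307143/70677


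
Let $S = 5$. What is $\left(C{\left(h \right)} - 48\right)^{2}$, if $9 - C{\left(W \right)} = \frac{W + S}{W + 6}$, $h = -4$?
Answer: $\frac{6241}{4} \approx 1560.3$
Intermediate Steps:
$C{\left(W \right)} = 9 - \frac{5 + W}{6 + W}$ ($C{\left(W \right)} = 9 - \frac{W + 5}{W + 6} = 9 - \frac{5 + W}{6 + W}$)
$\left(C{\left(h \right)} - 48\right)^{2} = \left(\frac{49 + 8 \left(-4\right)}{6 - 4} - 48\right)^{2} = \left(\frac{49 - 32}{2} - 48\right)^{2} = \left(\frac{1}{2} \cdot 17 - 48\right)^{2} = \left(\frac{17}{2} - 48\right)^{2} = \left(- \frac{79}{2}\right)^{2} = \frac{6241}{4}$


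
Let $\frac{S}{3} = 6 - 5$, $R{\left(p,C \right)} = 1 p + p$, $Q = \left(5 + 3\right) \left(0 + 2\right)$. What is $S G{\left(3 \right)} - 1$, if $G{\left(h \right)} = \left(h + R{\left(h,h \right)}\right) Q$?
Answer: $431$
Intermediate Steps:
$Q = 16$ ($Q = 8 \cdot 2 = 16$)
$R{\left(p,C \right)} = 2 p$ ($R{\left(p,C \right)} = p + p = 2 p$)
$G{\left(h \right)} = 48 h$ ($G{\left(h \right)} = \left(h + 2 h\right) 16 = 3 h 16 = 48 h$)
$S = 3$ ($S = 3 \left(6 - 5\right) = 3 \cdot 1 = 3$)
$S G{\left(3 \right)} - 1 = 3 \cdot 48 \cdot 3 - 1 = 3 \cdot 144 - 1 = 432 - 1 = 431$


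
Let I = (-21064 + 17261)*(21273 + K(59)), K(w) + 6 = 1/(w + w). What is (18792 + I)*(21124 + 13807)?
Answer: -333291959076115/118 ≈ -2.8245e+12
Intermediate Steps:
K(w) = -6 + 1/(2*w) (K(w) = -6 + 1/(w + w) = -6 + 1/(2*w))
I = -9543655121/118 (I = (-21064 + 17261)*(21273 + (-6 + (½)/59)) = -3803*(21273 + (-6 + (½)*(1/59))) = -3803*(21273 + (-6 + 1/118)) = -3803*(21273 - 707/118) = -3803*2509507/118 = -9543655121/118 ≈ -8.0878e+7)
(18792 + I)*(21124 + 13807) = (18792 - 9543655121/118)*(21124 + 13807) = -9541437665/118*34931 = -333291959076115/118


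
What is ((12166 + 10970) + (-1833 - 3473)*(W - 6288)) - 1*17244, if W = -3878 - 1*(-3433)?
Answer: 35731190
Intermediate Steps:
W = -445 (W = -3878 + 3433 = -445)
((12166 + 10970) + (-1833 - 3473)*(W - 6288)) - 1*17244 = ((12166 + 10970) + (-1833 - 3473)*(-445 - 6288)) - 1*17244 = (23136 - 5306*(-6733)) - 17244 = (23136 + 35725298) - 17244 = 35748434 - 17244 = 35731190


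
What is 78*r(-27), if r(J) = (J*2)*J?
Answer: 113724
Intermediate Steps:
r(J) = 2*J² (r(J) = (2*J)*J = 2*J²)
78*r(-27) = 78*(2*(-27)²) = 78*(2*729) = 78*1458 = 113724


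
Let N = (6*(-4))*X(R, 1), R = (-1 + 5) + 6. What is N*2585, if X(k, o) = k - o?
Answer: -558360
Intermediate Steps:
R = 10 (R = 4 + 6 = 10)
N = -216 (N = (6*(-4))*(10 - 1*1) = -24*(10 - 1) = -24*9 = -216)
N*2585 = -216*2585 = -558360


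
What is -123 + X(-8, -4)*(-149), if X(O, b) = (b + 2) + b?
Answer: 771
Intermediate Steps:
X(O, b) = 2 + 2*b (X(O, b) = (2 + b) + b = 2 + 2*b)
-123 + X(-8, -4)*(-149) = -123 + (2 + 2*(-4))*(-149) = -123 + (2 - 8)*(-149) = -123 - 6*(-149) = -123 + 894 = 771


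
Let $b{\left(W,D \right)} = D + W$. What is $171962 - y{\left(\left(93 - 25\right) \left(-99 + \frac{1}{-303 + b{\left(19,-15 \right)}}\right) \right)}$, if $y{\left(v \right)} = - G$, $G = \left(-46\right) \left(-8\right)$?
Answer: $172330$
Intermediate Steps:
$G = 368$
$y{\left(v \right)} = -368$ ($y{\left(v \right)} = \left(-1\right) 368 = -368$)
$171962 - y{\left(\left(93 - 25\right) \left(-99 + \frac{1}{-303 + b{\left(19,-15 \right)}}\right) \right)} = 171962 - -368 = 171962 + 368 = 172330$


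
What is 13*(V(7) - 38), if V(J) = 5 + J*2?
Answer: -247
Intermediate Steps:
V(J) = 5 + 2*J
13*(V(7) - 38) = 13*((5 + 2*7) - 38) = 13*((5 + 14) - 38) = 13*(19 - 38) = 13*(-19) = -247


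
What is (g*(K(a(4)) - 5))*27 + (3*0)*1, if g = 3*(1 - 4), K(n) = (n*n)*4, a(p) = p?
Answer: -14337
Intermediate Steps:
K(n) = 4*n**2 (K(n) = n**2*4 = 4*n**2)
g = -9 (g = 3*(-3) = -9)
(g*(K(a(4)) - 5))*27 + (3*0)*1 = -9*(4*4**2 - 5)*27 + (3*0)*1 = -9*(4*16 - 5)*27 + 0*1 = -9*(64 - 5)*27 + 0 = -9*59*27 + 0 = -531*27 + 0 = -14337 + 0 = -14337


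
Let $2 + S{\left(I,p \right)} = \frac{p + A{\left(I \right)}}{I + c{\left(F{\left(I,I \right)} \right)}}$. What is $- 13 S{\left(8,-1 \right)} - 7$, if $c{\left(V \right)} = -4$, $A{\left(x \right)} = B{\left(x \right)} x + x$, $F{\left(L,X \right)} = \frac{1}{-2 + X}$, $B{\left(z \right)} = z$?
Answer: $- \frac{847}{4} \approx -211.75$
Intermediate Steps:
$A{\left(x \right)} = x + x^{2}$ ($A{\left(x \right)} = x x + x = x^{2} + x = x + x^{2}$)
$S{\left(I,p \right)} = -2 + \frac{p + I \left(1 + I\right)}{-4 + I}$ ($S{\left(I,p \right)} = -2 + \frac{p + I \left(1 + I\right)}{I - 4} = -2 + \frac{p + I \left(1 + I\right)}{-4 + I}$)
$- 13 S{\left(8,-1 \right)} - 7 = - 13 \frac{8 - 1 + 8^{2} - 8}{-4 + 8} - 7 = - 13 \frac{8 - 1 + 64 - 8}{4} - 7 = - 13 \cdot \frac{1}{4} \cdot 63 - 7 = \left(-13\right) \frac{63}{4} - 7 = - \frac{819}{4} - 7 = - \frac{847}{4}$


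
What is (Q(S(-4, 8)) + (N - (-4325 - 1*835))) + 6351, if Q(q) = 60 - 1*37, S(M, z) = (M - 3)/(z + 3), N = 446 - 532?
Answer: 11448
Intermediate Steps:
N = -86
S(M, z) = (-3 + M)/(3 + z)
Q(q) = 23 (Q(q) = 60 - 37 = 23)
(Q(S(-4, 8)) + (N - (-4325 - 1*835))) + 6351 = (23 + (-86 - (-4325 - 1*835))) + 6351 = (23 + (-86 - (-4325 - 835))) + 6351 = (23 + (-86 - 1*(-5160))) + 6351 = (23 + (-86 + 5160)) + 6351 = (23 + 5074) + 6351 = 5097 + 6351 = 11448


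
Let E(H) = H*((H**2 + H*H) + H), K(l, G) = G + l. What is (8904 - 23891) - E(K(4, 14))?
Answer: -26975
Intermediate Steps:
E(H) = H*(H + 2*H**2) (E(H) = H*((H**2 + H**2) + H) = H*(2*H**2 + H) = H*(H + 2*H**2))
(8904 - 23891) - E(K(4, 14)) = (8904 - 23891) - (14 + 4)**2*(1 + 2*(14 + 4)) = -14987 - 18**2*(1 + 2*18) = -14987 - 324*(1 + 36) = -14987 - 324*37 = -14987 - 1*11988 = -14987 - 11988 = -26975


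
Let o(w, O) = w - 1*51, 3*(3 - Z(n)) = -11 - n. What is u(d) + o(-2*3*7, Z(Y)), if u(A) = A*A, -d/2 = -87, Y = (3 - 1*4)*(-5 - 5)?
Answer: 30183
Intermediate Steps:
Y = 10 (Y = (3 - 4)*(-10) = -1*(-10) = 10)
Z(n) = 20/3 + n/3 (Z(n) = 3 - (-11 - n)/3 = 3 + (11/3 + n/3) = 20/3 + n/3)
d = 174 (d = -2*(-87) = 174)
o(w, O) = -51 + w (o(w, O) = w - 51 = -51 + w)
u(A) = A²
u(d) + o(-2*3*7, Z(Y)) = 174² + (-51 - 2*3*7) = 30276 + (-51 - 6*7) = 30276 + (-51 - 42) = 30276 - 93 = 30183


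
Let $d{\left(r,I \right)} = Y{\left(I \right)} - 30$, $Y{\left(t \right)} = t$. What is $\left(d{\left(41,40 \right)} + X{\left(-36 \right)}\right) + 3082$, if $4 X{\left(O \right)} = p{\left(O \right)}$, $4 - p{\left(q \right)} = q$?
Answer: $3102$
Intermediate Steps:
$p{\left(q \right)} = 4 - q$
$d{\left(r,I \right)} = -30 + I$ ($d{\left(r,I \right)} = I - 30 = -30 + I$)
$X{\left(O \right)} = 1 - \frac{O}{4}$ ($X{\left(O \right)} = \frac{4 - O}{4} = 1 - \frac{O}{4}$)
$\left(d{\left(41,40 \right)} + X{\left(-36 \right)}\right) + 3082 = \left(\left(-30 + 40\right) + \left(1 - -9\right)\right) + 3082 = \left(10 + \left(1 + 9\right)\right) + 3082 = \left(10 + 10\right) + 3082 = 20 + 3082 = 3102$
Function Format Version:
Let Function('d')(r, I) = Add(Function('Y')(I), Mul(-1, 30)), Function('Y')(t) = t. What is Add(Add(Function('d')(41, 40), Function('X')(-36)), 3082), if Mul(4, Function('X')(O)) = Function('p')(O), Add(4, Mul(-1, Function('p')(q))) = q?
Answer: 3102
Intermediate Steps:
Function('p')(q) = Add(4, Mul(-1, q))
Function('d')(r, I) = Add(-30, I) (Function('d')(r, I) = Add(I, Mul(-1, 30)) = Add(I, -30) = Add(-30, I))
Function('X')(O) = Add(1, Mul(Rational(-1, 4), O)) (Function('X')(O) = Mul(Rational(1, 4), Add(4, Mul(-1, O))) = Add(1, Mul(Rational(-1, 4), O)))
Add(Add(Function('d')(41, 40), Function('X')(-36)), 3082) = Add(Add(Add(-30, 40), Add(1, Mul(Rational(-1, 4), -36))), 3082) = Add(Add(10, Add(1, 9)), 3082) = Add(Add(10, 10), 3082) = Add(20, 3082) = 3102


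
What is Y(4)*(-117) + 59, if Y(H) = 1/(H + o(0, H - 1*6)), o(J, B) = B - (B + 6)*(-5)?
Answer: 1181/22 ≈ 53.682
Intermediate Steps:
o(J, B) = 30 + 6*B (o(J, B) = B - (6 + B)*(-5) = B - (-30 - 5*B) = B + (30 + 5*B) = 30 + 6*B)
Y(H) = 1/(-6 + 7*H) (Y(H) = 1/(H + (30 + 6*(H - 1*6))) = 1/(H + (30 + 6*(H - 6))) = 1/(H + (30 + 6*(-6 + H))) = 1/(H + (30 + (-36 + 6*H))) = 1/(H + (-6 + 6*H)) = 1/(-6 + 7*H))
Y(4)*(-117) + 59 = -117/(-6 + 7*4) + 59 = -117/(-6 + 28) + 59 = -117/22 + 59 = 1181/22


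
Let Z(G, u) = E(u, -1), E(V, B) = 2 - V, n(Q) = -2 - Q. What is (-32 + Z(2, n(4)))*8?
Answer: -192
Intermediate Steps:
Z(G, u) = 2 - u
(-32 + Z(2, n(4)))*8 = (-32 + (2 - (-2 - 1*4)))*8 = (-32 + (2 - (-2 - 4)))*8 = (-32 + (2 - 1*(-6)))*8 = (-32 + (2 + 6))*8 = (-32 + 8)*8 = -24*8 = -192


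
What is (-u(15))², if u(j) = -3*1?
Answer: 9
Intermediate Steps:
u(j) = -3
(-u(15))² = (-1*(-3))² = 3² = 9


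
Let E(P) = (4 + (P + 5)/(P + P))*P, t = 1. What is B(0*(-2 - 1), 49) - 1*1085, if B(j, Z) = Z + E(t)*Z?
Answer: -693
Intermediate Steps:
E(P) = P*(4 + (5 + P)/(2*P)) (E(P) = (4 + (5 + P)/((2*P)))*P = (4 + (5 + P)*(1/(2*P)))*P = (4 + (5 + P)/(2*P))*P = P*(4 + (5 + P)/(2*P)))
B(j, Z) = 8*Z (B(j, Z) = Z + (5/2 + (9/2)*1)*Z = Z + (5/2 + 9/2)*Z = Z + 7*Z = 8*Z)
B(0*(-2 - 1), 49) - 1*1085 = 8*49 - 1*1085 = 392 - 1085 = -693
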